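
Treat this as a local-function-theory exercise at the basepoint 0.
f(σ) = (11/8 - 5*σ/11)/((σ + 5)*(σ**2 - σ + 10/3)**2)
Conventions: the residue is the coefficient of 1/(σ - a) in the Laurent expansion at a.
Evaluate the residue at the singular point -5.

At the order-1 pole -5 set g(σ) = (σ - (-5))*f(σ) = (11/8 - 5*σ/11)/(σ**2 - σ + 10/3)**2.
Simple pole: residue = g(a) at a = -5, which is 2889/880000.

The residue is 2889/880000.


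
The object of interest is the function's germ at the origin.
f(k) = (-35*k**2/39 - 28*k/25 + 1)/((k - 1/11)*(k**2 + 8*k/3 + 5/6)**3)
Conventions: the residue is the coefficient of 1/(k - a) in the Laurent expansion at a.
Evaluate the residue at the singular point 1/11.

The residue is 110778725376/158419105975.

At the order-1 pole 1/11 set g(k) = (k - (1/11))*f(k) = (-35*k**2/39 - 28*k/25 + 1)/(k**2 + 8*k/3 + 5/6)**3.
Simple pole: residue = g(a) at a = 1/11, which is 110778725376/158419105975.


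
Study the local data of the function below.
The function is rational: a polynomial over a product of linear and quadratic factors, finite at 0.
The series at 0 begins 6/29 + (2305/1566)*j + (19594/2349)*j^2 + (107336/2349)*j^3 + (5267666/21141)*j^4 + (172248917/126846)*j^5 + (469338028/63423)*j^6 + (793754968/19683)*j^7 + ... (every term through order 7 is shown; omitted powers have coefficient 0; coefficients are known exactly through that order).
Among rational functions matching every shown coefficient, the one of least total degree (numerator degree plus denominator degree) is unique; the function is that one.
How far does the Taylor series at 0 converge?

The radius of convergence is 1 - (1/3)*sqrt(6).

No rational of total degree below 5 reproduces all 8 coefficients; solving the [1/4] Pade equations on them gives f(j) = (5*j/18 + 18/29)/((j - 3)**2*(j**2 - 2*j + 1/3)), whose expansion matches every shown term.
Denominator factor (j**2 - 2*j + 1/3): discriminant 8/3, real irrational roots 1 + (1/3)*sqrt(6) and 1 - (1/3)*sqrt(6); poles of order 1, moduli 1 + (1/3)*sqrt(6) and 1 - (1/3)*sqrt(6).
Denominator factor (j - 3)^2: pole of order 2 at 3, modulus 3.
The radius of convergence is the smallest modulus among the singular points: 1 - (1/3)*sqrt(6).


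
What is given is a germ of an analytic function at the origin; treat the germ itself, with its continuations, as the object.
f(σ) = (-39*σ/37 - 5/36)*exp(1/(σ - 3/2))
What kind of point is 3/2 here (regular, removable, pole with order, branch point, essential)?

The exponent 1/(σ - (3/2)) has a pole at 3/2, so exp(1/(σ - (3/2))) takes every nonzero value near it: an essential singularity (not a pole of any order).

The point is an essential singularity.


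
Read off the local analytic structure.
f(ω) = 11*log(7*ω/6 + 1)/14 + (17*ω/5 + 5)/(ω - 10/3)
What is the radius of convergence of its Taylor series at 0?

Denominator factor (ω - 10/3): pole of order 1 at 10/3, modulus 10/3.
Branch term (11/14)*log(1 - ω/(-6/7)): its argument vanishes at ω = -6/7, a logarithmic branch point, modulus 6/7.
The radius of convergence is the smallest modulus among the singular points: 6/7.

The radius of convergence is 6/7.


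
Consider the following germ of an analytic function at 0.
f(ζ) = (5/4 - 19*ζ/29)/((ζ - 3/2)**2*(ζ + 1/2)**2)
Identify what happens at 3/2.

The point is a pole of order 2.

The denominator factor ζ - 3/2 vanishes at 3/2 and appears to the power 2; the numerator there equals 31/116, nonzero, and no other factor vanishes.
Hence a pole whose order is the multiplicity, 2.


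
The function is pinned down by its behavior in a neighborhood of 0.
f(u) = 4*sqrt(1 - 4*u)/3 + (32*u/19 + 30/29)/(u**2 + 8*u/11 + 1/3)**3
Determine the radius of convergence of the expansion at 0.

The radius of convergence is 1/4.

Denominator factor (u**2 + 8*u/11 + 1/3)^3: discriminant -292/363, complex-conjugate roots (-4/11) + ((1/33)*sqrt(219))*i and (-4/11) - ((1/33)*sqrt(219))*i; poles of order 3, moduli (1/3)*sqrt(3) and (1/3)*sqrt(3).
Branch term (4/3)*sqrt(1 - u/(1/4)): its argument vanishes at u = 1/4, a square-root branch point, modulus 1/4.
The radius of convergence is the smallest modulus among the singular points: 1/4.


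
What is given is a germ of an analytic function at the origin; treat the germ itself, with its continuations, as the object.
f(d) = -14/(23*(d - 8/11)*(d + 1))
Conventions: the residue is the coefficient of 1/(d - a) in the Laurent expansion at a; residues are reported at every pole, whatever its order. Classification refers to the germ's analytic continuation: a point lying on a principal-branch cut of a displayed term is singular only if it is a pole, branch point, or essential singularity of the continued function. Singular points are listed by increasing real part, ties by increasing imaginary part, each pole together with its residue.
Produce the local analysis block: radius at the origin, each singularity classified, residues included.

Denominator factor (d + 1): pole of order 1 at -1, modulus 1.
Denominator factor (d - 8/11): pole of order 1 at 8/11, modulus 8/11.
The radius of convergence is the smallest modulus among the singular points: 8/11.
At the order-1 pole -1 set g(d) = (d - (-1))*f(d) = -14/(23*(d - 8/11)).
Simple pole: residue = g(a) at a = -1, which is 154/437.
At the order-1 pole 8/11 set g(d) = (d - (8/11))*f(d) = -14/(23*(d + 1)).
Simple pole: residue = g(a) at a = 8/11, which is -154/437.
List the singular points by increasing real part (a conjugate pair: the negative imaginary part first).

Radius of convergence at 0: 8/11.
At -1: a pole of order 1; residue 154/437.
At 8/11: a pole of order 1; residue -154/437.


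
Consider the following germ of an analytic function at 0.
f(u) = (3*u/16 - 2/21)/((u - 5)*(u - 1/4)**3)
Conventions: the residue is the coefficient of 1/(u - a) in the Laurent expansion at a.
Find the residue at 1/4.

At the order-3 pole 1/4 set g(u) = (u - (1/4))^3*f(u) = (3*u/16 - 2/21)/(u - 5).
Order-3 pole: residue = g''(a)/2; g''(1/4) = -2264/144039, so the residue is -1132/144039.

The residue is -1132/144039.


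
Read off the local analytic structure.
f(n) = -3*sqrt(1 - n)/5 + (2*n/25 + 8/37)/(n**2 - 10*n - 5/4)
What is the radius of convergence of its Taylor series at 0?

Denominator factor (n**2 - 10*n - 5/4): discriminant 105, real irrational roots 5 + (1/2)*sqrt(105) and 5 - (1/2)*sqrt(105); poles of order 1, moduli 5 + (1/2)*sqrt(105) and -5 + (1/2)*sqrt(105).
Branch term (-3/5)*sqrt(1 - n/(1)): its argument vanishes at n = 1, a square-root branch point, modulus 1.
The radius of convergence is the smallest modulus among the singular points: -5 + (1/2)*sqrt(105).

The radius of convergence is -5 + (1/2)*sqrt(105).


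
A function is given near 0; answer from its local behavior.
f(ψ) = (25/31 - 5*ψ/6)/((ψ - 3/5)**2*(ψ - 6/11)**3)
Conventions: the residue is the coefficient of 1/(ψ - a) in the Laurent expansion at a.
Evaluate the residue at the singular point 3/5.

At the order-2 pole 3/5 set g(ψ) = (ψ - (3/5))^2*f(ψ) = (25/31 - 5*ψ/6)/(ψ - 6/11)**3.
Order-2 pole: residue = g'(a); g'(3/5) = -273686875/2511, so the residue is -273686875/2511.

The residue is -273686875/2511.


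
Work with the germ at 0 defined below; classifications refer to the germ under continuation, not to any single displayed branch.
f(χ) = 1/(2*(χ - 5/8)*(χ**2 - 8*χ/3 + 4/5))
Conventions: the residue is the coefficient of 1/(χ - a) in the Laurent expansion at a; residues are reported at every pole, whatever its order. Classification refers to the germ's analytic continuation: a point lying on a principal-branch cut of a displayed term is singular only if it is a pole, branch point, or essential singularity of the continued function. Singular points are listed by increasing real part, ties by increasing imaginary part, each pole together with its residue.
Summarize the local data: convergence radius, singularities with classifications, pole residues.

Radius of convergence at 0: 4/3 - (2/15)*sqrt(55).
At 4/3 - (2/15)*sqrt(55): a pole of order 1; residue 240/457 + (255/5027)*sqrt(55).
At 5/8: a pole of order 1; residue -480/457.
At 4/3 + (2/15)*sqrt(55): a pole of order 1; residue 240/457 - (255/5027)*sqrt(55).

Denominator factor (χ - 5/8): pole of order 1 at 5/8, modulus 5/8.
Denominator factor (χ**2 - 8*χ/3 + 4/5): discriminant 176/45, real irrational roots 4/3 + (2/15)*sqrt(55) and 4/3 - (2/15)*sqrt(55); poles of order 1, moduli 4/3 + (2/15)*sqrt(55) and 4/3 - (2/15)*sqrt(55).
The radius of convergence is the smallest modulus among the singular points: 4/3 - (2/15)*sqrt(55).
The factor χ**2 - 8*χ/3 + 4/5 splits as (χ - a)(χ - a') with a = 4/3 - (2/15)*sqrt(55), a' = 4/3 + (2/15)*sqrt(55). At the order-1 pole a set g(χ) = (χ - a)*f(χ) = [1/(2*(χ - 5/8))] / (χ - a').
Simple pole: residue = g(a) at a = 4/3 - (2/15)*sqrt(55), which is 240/457 + (255/5027)*sqrt(55).
At the order-1 pole 5/8 set g(χ) = (χ - (5/8))*f(χ) = 1/(2*(χ**2 - 8*χ/3 + 4/5)).
Simple pole: residue = g(a) at a = 5/8, which is -480/457.
The factor χ**2 - 8*χ/3 + 4/5 splits as (χ - a)(χ - a') with a = 4/3 + (2/15)*sqrt(55), a' = 4/3 - (2/15)*sqrt(55). At the order-1 pole a set g(χ) = (χ - a)*f(χ) = [1/(2*(χ - 5/8))] / (χ - a').
Simple pole: residue = g(a) at a = 4/3 + (2/15)*sqrt(55), which is 240/457 - (255/5027)*sqrt(55).
List the singular points by increasing real part (a conjugate pair: the negative imaginary part first).


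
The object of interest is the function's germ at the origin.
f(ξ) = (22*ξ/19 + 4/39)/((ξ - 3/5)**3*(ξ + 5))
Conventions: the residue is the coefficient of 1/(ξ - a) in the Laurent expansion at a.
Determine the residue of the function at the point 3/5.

At the order-3 pole 3/5 set g(ξ) = (ξ - (3/5))^3*f(ξ) = (22*ξ/19 + 4/39)/(ξ + 5).
Order-3 pole: residue = g''(a)/2; g''(3/5) = -5375/82992, so the residue is -5375/165984.

The residue is -5375/165984.


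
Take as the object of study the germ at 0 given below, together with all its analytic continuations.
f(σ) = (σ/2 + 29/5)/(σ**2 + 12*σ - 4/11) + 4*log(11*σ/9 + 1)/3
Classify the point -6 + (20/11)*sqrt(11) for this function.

The point is a pole of order 1.

The denominator factor σ**2 + 12*σ - 4/11 vanishes at -6 + (20/11)*sqrt(11) and appears to the power 1; the numerator there equals 14/5 + (10/11)*sqrt(11), nonzero, and no other factor vanishes.
The branch terms are analytic at this point.
Hence a pole whose order is the multiplicity, 1.


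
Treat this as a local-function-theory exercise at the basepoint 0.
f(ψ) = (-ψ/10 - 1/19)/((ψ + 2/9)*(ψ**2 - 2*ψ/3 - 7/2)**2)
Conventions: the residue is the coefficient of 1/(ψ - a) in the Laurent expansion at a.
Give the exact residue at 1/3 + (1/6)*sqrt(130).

The residue is 37908/27191375 + (4915809/18381369500)*sqrt(130).

The factor ψ**2 - 2*ψ/3 - 7/2 splits as (ψ - a)(ψ - a') with a = 1/3 + (1/6)*sqrt(130), a' = 1/3 - (1/6)*sqrt(130). At the order-2 pole a set g(ψ) = (ψ - a)^2*f(ψ) = [(-ψ/10 - 1/19)/(ψ + 2/9)] / (ψ - a')^2.
Order-2 pole: residue = g'(a); g'(1/3 + (1/6)*sqrt(130)) = 37908/27191375 + (4915809/18381369500)*sqrt(130), so the residue is 37908/27191375 + (4915809/18381369500)*sqrt(130).


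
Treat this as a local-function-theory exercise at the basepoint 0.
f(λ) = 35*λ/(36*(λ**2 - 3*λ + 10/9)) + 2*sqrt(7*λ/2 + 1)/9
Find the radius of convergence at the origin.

The radius of convergence is 2/7.

Denominator factor (λ**2 - 3*λ + 10/9): discriminant 41/9, real irrational roots 3/2 + (1/6)*sqrt(41) and 3/2 - (1/6)*sqrt(41); poles of order 1, moduli 3/2 + (1/6)*sqrt(41) and 3/2 - (1/6)*sqrt(41).
Branch term (2/9)*sqrt(1 - λ/(-2/7)): its argument vanishes at λ = -2/7, a square-root branch point, modulus 2/7.
The radius of convergence is the smallest modulus among the singular points: 2/7.


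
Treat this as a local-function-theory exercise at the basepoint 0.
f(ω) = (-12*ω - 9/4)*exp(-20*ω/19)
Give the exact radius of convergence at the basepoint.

The radius of convergence is infinite.

The factor exp(-20*ω/19) is entire and contributes no finite singular point.
The polynomial part has no poles.
No finite singular points: the Taylor series at 0 converges everywhere.


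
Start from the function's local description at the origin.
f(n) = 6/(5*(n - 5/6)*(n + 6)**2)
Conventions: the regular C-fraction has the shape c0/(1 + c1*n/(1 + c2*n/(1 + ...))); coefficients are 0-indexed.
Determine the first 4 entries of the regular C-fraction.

Taylor coefficients (expand at 0): a_0 = -1/25, a_1 = -13/375, a_2 = -337/7500, a_3 = -4487/84375.
c0 = a_0 = -1/25. Peel one level at a time: if S = 1 + c*n/S' with S'(0) = 1, then c is the n-coefficient of S and S' = c*n/(S - 1).
S_1 = c0/f = 1 + (-13/15)*n + (-67/180)*n^2 + ...; c1 = -13/15.
S_2 = c1*n/(S_1 - 1) = 1 + (-67/156)*n + (3553/24336)*n^2 + ...; c2 = -67/156.
S_3 = c2*n/(S_2 - 1) = 1 + (3553/10452)*n + ...; c3 = 3553/10452.

The regular C-fraction coefficients are [-1/25, -13/15, -67/156, 3553/10452].


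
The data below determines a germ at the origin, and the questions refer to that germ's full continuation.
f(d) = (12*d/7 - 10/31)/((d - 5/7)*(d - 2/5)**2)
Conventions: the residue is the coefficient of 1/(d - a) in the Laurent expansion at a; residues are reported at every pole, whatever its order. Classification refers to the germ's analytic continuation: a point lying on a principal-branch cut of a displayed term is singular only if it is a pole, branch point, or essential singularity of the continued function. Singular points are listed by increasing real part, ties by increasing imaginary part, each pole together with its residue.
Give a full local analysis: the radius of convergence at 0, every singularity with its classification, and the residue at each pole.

Radius of convergence at 0: 2/5.
At 2/5: a pole of order 2; residue -34250/3751.
At 5/7: a pole of order 1; residue 34250/3751.

Denominator factor (d - 2/5)^2: pole of order 2 at 2/5, modulus 2/5.
Denominator factor (d - 5/7): pole of order 1 at 5/7, modulus 5/7.
The radius of convergence is the smallest modulus among the singular points: 2/5.
At the order-2 pole 2/5 set g(d) = (d - (2/5))^2*f(d) = (12*d/7 - 10/31)/(d - 5/7).
Order-2 pole: residue = g'(a); g'(2/5) = -34250/3751, so the residue is -34250/3751.
At the order-1 pole 5/7 set g(d) = (d - (5/7))*f(d) = (12*d/7 - 10/31)/(d - 2/5)**2.
Simple pole: residue = g(a) at a = 5/7, which is 34250/3751.
List the singular points by increasing real part (a conjugate pair: the negative imaginary part first).


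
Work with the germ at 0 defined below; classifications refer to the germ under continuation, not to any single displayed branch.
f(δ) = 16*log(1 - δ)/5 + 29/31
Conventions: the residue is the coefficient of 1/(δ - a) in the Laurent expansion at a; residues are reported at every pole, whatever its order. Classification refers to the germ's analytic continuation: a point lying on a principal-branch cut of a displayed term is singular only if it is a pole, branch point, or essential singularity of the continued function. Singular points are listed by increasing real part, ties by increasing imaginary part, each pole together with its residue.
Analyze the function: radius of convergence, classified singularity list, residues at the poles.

Radius of convergence at 0: 1.
At 1: a logarithmic branch point.

Branch term (16/5)*log(1 - δ/(1)): its argument vanishes at δ = 1, a logarithmic branch point, modulus 1.
The radius of convergence is the smallest modulus among the singular points: 1.


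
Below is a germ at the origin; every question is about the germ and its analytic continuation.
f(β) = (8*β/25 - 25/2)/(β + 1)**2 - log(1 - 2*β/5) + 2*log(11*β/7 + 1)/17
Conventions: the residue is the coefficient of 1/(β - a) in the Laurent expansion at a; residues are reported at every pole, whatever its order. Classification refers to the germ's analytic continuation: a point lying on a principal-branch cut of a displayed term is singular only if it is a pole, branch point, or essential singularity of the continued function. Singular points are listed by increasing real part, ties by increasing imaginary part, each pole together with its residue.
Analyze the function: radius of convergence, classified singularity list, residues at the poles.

Radius of convergence at 0: 7/11.
At -1: a pole of order 2; residue 8/25.
At -7/11: a logarithmic branch point.
At 5/2: a logarithmic branch point.

Denominator factor (β + 1)^2: pole of order 2 at -1, modulus 1.
Branch term (-1)*log(1 - β/(5/2)): its argument vanishes at β = 5/2, a logarithmic branch point, modulus 5/2.
Branch term (2/17)*log(1 - β/(-7/11)): its argument vanishes at β = -7/11, a logarithmic branch point, modulus 7/11.
The radius of convergence is the smallest modulus among the singular points: 7/11.
The branch terms are analytic at -1 and contribute nothing to the residue; only the rational part matters.
At the order-2 pole -1 set g(β) = (β - (-1))^2*(rational part) = 8*β/25 - 25/2.
Order-2 pole: residue = g'(a); g'(-1) = 8/25, so the residue is 8/25.
List the singular points by increasing real part (a conjugate pair: the negative imaginary part first).


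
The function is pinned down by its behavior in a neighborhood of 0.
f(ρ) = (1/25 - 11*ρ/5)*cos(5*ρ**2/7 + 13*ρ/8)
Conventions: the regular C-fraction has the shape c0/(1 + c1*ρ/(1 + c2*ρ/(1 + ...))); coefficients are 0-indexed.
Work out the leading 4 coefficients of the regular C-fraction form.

The regular C-fraction coefficients are [1/25, 55, -387369/7040, 450935927/19089544320].

Taylor coefficients (expand at 0): a_0 = 1/25, a_1 = -11/5, a_2 = -169/3200, a_3 = 2561/896.
c0 = a_0 = 1/25. Peel one level at a time: if S = 1 + c*ρ/S' with S'(0) = 1, then c is the ρ-coefficient of S and S' = c*ρ/(S - 1).
S_1 = c0/f = 1 + (55)*ρ + (387369/128)*ρ^2 + ...; c1 = 55.
S_2 = c1*ρ/(S_1 - 1) = 1 + (-387369/7040)*ρ + (450935927/346931200)*ρ^2 + ...; c2 = -387369/7040.
S_3 = c2*ρ/(S_2 - 1) = 1 + (450935927/19089544320)*ρ + ...; c3 = 450935927/19089544320.


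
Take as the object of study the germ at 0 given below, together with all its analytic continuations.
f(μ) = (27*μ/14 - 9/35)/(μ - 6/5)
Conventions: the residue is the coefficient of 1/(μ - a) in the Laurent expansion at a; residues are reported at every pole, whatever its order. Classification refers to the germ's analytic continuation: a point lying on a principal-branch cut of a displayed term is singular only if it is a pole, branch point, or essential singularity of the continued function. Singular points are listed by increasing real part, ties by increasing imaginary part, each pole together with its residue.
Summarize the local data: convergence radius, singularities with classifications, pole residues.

Denominator factor (μ - 6/5): pole of order 1 at 6/5, modulus 6/5.
The radius of convergence is the smallest modulus among the singular points: 6/5.
At the order-1 pole 6/5 set g(μ) = (μ - (6/5))*f(μ) = 27*μ/14 - 9/35.
Simple pole: residue = g(a) at a = 6/5, which is 72/35.

Radius of convergence at 0: 6/5.
At 6/5: a pole of order 1; residue 72/35.


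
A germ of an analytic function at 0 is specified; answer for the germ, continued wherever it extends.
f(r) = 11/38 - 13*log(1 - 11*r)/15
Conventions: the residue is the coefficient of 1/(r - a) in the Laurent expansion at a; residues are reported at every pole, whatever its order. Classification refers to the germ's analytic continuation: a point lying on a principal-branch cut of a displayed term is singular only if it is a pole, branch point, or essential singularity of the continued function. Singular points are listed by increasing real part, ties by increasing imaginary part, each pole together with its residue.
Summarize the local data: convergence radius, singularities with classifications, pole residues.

Radius of convergence at 0: 1/11.
At 1/11: a logarithmic branch point.

Branch term (-13/15)*log(1 - r/(1/11)): its argument vanishes at r = 1/11, a logarithmic branch point, modulus 1/11.
The radius of convergence is the smallest modulus among the singular points: 1/11.


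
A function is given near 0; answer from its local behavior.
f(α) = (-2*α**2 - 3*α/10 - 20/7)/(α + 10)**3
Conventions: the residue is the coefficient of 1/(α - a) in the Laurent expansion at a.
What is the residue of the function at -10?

The residue is -2.

At the order-3 pole -10 set g(α) = (α - (-10))^3*f(α) = -2*α**2 - 3*α/10 - 20/7.
Order-3 pole: residue = g''(a)/2; g''(-10) = -4, so the residue is -2.


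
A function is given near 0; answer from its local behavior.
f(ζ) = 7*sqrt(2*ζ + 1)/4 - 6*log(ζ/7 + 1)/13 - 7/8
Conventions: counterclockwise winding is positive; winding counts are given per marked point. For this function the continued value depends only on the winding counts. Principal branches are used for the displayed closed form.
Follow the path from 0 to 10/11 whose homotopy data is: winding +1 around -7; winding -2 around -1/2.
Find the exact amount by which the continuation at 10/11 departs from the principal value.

Continued minus principal equals -(12/13)*pi*i.

The rational part is single-valued and drops out of the difference; each branch term changes only by its own monodromy.
(7/4)*sqrt(1 - ζ/(-1/2)): winding -2 is even, the square root returns to the same sheet, contribution 0.
(-6/13)*log(1 - ζ/(-7)): each positive loop around -7 adds 2*pi*i to the log, so winding +1 contributes (-6/13)*(1)*2*pi*i = -(12/13)*pi*i.
Summing the contributions at ζ = 10/11 gives -(12/13)*pi*i.


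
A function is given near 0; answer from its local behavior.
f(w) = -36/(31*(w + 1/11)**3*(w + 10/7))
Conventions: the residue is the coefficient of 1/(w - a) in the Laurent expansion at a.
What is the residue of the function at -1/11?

At the order-3 pole -1/11 set g(w) = (w - (-1/11))^3*f(w) = -36/(31*(w + 10/7)).
Order-3 pole: residue = g''(a)/2; g''(-1/11) = -32870376/33874537, so the residue is -16435188/33874537.

The residue is -16435188/33874537.


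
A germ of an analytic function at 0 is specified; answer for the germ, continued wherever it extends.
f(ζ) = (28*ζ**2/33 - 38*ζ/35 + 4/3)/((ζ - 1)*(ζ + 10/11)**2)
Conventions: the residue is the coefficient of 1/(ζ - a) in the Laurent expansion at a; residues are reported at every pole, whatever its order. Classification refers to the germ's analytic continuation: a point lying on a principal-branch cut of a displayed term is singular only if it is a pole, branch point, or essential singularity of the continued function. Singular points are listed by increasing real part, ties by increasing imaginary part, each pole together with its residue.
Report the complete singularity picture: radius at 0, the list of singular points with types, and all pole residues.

Radius of convergence at 0: 10/11.
At -10/11: a pole of order 2; residue 92998/169785.
At 1: a pole of order 1; residue 4642/15435.

Denominator factor (ζ + 10/11)^2: pole of order 2 at -10/11, modulus 10/11.
Denominator factor (ζ - 1): pole of order 1 at 1, modulus 1.
The radius of convergence is the smallest modulus among the singular points: 10/11.
At the order-2 pole -10/11 set g(ζ) = (ζ - (-10/11))^2*f(ζ) = (28*ζ**2/33 - 38*ζ/35 + 4/3)/(ζ - 1).
Order-2 pole: residue = g'(a); g'(-10/11) = 92998/169785, so the residue is 92998/169785.
At the order-1 pole 1 set g(ζ) = (ζ - (1))*f(ζ) = (28*ζ**2/33 - 38*ζ/35 + 4/3)/(ζ + 10/11)**2.
Simple pole: residue = g(a) at a = 1, which is 4642/15435.
List the singular points by increasing real part (a conjugate pair: the negative imaginary part first).


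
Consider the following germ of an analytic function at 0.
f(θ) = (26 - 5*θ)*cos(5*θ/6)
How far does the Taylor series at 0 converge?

The radius of convergence is infinite.

The factor cos(5*θ/6) is entire and contributes no finite singular point.
The polynomial part has no poles.
No finite singular points: the Taylor series at 0 converges everywhere.


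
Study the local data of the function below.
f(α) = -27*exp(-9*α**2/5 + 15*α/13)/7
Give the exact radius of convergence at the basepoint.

The factor exp(-9*α**2/5 + 15*α/13) is entire and contributes no finite singular point.
The polynomial part has no poles.
No finite singular points: the Taylor series at 0 converges everywhere.

The radius of convergence is infinite.


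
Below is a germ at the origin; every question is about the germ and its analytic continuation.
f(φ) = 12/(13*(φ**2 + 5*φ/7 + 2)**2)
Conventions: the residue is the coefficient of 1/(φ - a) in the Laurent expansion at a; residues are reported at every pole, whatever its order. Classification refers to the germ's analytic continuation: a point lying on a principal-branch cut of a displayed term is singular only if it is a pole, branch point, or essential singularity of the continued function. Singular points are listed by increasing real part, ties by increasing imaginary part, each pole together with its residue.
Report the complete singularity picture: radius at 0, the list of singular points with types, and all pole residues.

Denominator factor (φ**2 + 5*φ/7 + 2)^2: discriminant -367/49, complex-conjugate roots (-5/14) + ((1/14)*sqrt(367))*i and (-5/14) - ((1/14)*sqrt(367))*i; poles of order 2, moduli sqrt(2) and sqrt(2).
The radius of convergence is the smallest modulus among the singular points: sqrt(2).
The factor φ**2 + 5*φ/7 + 2 splits as (φ - a)(φ - a') with a = (-5/14) - ((1/14)*sqrt(367))*i, a' = (-5/14) + ((1/14)*sqrt(367))*i. At the order-2 pole a set g(φ) = (φ - a)^2*f(φ) = [12/13] / (φ - a')^2.
Order-2 pole: residue = g'(a); g'((-5/14) - ((1/14)*sqrt(367))*i) = ((8232/1750957)*sqrt(367))*i, so the residue is ((8232/1750957)*sqrt(367))*i.
The factor φ**2 + 5*φ/7 + 2 splits as (φ - a)(φ - a') with a = (-5/14) + ((1/14)*sqrt(367))*i, a' = (-5/14) - ((1/14)*sqrt(367))*i. At the order-2 pole a set g(φ) = (φ - a)^2*f(φ) = [12/13] / (φ - a')^2.
Order-2 pole: residue = g'(a); g'((-5/14) + ((1/14)*sqrt(367))*i) = -((8232/1750957)*sqrt(367))*i, so the residue is -((8232/1750957)*sqrt(367))*i.
List the singular points by increasing real part (a conjugate pair: the negative imaginary part first).

Radius of convergence at 0: sqrt(2).
At (-5/14) - ((1/14)*sqrt(367))*i: a pole of order 2; residue ((8232/1750957)*sqrt(367))*i.
At (-5/14) + ((1/14)*sqrt(367))*i: a pole of order 2; residue -((8232/1750957)*sqrt(367))*i.


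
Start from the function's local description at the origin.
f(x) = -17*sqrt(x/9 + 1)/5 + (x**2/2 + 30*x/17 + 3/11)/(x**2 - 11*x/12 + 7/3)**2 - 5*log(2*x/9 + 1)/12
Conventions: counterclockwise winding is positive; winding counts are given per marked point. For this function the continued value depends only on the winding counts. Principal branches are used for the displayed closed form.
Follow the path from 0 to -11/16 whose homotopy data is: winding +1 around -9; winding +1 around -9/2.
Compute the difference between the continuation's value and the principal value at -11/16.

The rational part is single-valued and drops out of the difference; each branch term changes only by its own monodromy.
(-17/5)*sqrt(1 - x/(-9)): winding +1 is odd, the square root flips sign, contributing -2*(-17/5)*sqrt(1 - (-11/16)/(-9)) = -2*(-17/5)*sqrt(133/144) = (17/30)*sqrt(133).
(-5/12)*log(1 - x/(-9/2)): each positive loop around -9/2 adds 2*pi*i to the log, so winding +1 contributes (-5/12)*(1)*2*pi*i = -(5/6)*pi*i.
Summing the contributions at x = -11/16 gives ((17/30)*sqrt(133)) - ((5/6)*pi)*i.

Continued minus principal equals ((17/30)*sqrt(133)) - ((5/6)*pi)*i.


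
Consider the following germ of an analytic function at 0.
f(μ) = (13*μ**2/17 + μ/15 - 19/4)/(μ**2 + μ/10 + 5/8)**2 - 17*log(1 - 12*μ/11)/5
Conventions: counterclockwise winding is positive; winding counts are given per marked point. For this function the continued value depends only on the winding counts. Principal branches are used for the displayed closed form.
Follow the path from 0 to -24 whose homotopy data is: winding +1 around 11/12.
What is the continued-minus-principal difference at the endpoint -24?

Continued minus principal equals -(34/5)*pi*i.

The rational part is single-valued and drops out of the difference; each branch term changes only by its own monodromy.
(-17/5)*log(1 - μ/(11/12)): each positive loop around 11/12 adds 2*pi*i to the log, so winding +1 contributes (-17/5)*(1)*2*pi*i = -(34/5)*pi*i.
Summing the contributions at μ = -24 gives -(34/5)*pi*i.


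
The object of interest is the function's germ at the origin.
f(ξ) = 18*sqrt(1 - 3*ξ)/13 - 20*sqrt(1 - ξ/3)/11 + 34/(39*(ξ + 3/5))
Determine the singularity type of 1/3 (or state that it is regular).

The term (18/13)*sqrt(1 - ξ/(1/3)) has argument 1 - 1/3/(1/3) = 0 at 1/3: a square-root (algebraic, two-sheeted) branch point; the remaining terms are analytic or single-valued there.

The point is an algebraic (square-root) branch point.


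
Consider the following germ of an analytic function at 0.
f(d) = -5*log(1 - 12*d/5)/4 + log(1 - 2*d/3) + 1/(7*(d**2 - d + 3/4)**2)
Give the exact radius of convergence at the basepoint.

Denominator factor (d**2 - d + 3/4)^2: discriminant -2, complex-conjugate roots (1/2) + ((1/2)*sqrt(2))*i and (1/2) - ((1/2)*sqrt(2))*i; poles of order 2, moduli (1/2)*sqrt(3) and (1/2)*sqrt(3).
Branch term (-5/4)*log(1 - d/(5/12)): its argument vanishes at d = 5/12, a logarithmic branch point, modulus 5/12.
Branch term (1)*log(1 - d/(3/2)): its argument vanishes at d = 3/2, a logarithmic branch point, modulus 3/2.
The radius of convergence is the smallest modulus among the singular points: 5/12.

The radius of convergence is 5/12.


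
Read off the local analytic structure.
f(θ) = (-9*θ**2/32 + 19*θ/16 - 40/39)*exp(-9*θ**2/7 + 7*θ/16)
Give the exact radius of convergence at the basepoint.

The factor exp(-9*θ**2/7 + 7*θ/16) is entire and contributes no finite singular point.
The polynomial part has no poles.
No finite singular points: the Taylor series at 0 converges everywhere.

The radius of convergence is infinite.


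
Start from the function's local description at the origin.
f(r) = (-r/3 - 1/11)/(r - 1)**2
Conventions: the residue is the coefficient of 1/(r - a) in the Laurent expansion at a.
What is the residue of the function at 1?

The residue is -1/3.

At the order-2 pole 1 set g(r) = (r - (1))^2*f(r) = -r/3 - 1/11.
Order-2 pole: residue = g'(a); g'(1) = -1/3, so the residue is -1/3.


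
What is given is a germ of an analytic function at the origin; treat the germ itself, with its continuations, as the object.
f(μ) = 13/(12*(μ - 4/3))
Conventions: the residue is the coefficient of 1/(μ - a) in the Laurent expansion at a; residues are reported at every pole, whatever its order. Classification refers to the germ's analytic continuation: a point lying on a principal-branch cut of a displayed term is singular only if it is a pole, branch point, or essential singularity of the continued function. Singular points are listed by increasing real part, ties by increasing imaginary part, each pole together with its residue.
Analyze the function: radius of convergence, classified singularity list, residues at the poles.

Denominator factor (μ - 4/3): pole of order 1 at 4/3, modulus 4/3.
The radius of convergence is the smallest modulus among the singular points: 4/3.
At the order-1 pole 4/3 set g(μ) = (μ - (4/3))*f(μ) = 13/12.
Simple pole: residue = g(a) at a = 4/3, which is 13/12.

Radius of convergence at 0: 4/3.
At 4/3: a pole of order 1; residue 13/12.


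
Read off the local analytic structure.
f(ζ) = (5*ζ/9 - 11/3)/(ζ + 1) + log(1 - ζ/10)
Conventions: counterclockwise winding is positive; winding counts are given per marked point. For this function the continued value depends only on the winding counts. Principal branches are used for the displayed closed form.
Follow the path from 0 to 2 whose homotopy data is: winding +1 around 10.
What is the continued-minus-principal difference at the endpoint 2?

The rational part is single-valued and drops out of the difference; each branch term changes only by its own monodromy.
(1)*log(1 - ζ/(10)): each positive loop around 10 adds 2*pi*i to the log, so winding +1 contributes (1)*(1)*2*pi*i = (2)*pi*i.
Summing the contributions at ζ = 2 gives (2)*pi*i.

Continued minus principal equals (2)*pi*i.


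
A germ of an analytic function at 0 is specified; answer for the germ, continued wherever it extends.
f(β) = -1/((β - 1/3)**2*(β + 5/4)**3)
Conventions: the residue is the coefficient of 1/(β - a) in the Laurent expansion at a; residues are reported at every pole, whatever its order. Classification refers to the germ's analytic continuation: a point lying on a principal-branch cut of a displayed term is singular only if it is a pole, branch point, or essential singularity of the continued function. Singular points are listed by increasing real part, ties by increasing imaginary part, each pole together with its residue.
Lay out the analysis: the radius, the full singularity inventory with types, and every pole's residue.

Denominator factor (β + 5/4)^3: pole of order 3 at -5/4, modulus 5/4.
Denominator factor (β - 1/3)^2: pole of order 2 at 1/3, modulus 1/3.
The radius of convergence is the smallest modulus among the singular points: 1/3.
At the order-3 pole -5/4 set g(β) = (β - (-5/4))^3*f(β) = -1/(β - 1/3)**2.
Order-3 pole: residue = g''(a)/2; g''(-5/4) = -124416/130321, so the residue is -62208/130321.
At the order-2 pole 1/3 set g(β) = (β - (1/3))^2*f(β) = -1/(β + 5/4)**3.
Order-2 pole: residue = g'(a); g'(1/3) = 62208/130321, so the residue is 62208/130321.
List the singular points by increasing real part (a conjugate pair: the negative imaginary part first).

Radius of convergence at 0: 1/3.
At -5/4: a pole of order 3; residue -62208/130321.
At 1/3: a pole of order 2; residue 62208/130321.


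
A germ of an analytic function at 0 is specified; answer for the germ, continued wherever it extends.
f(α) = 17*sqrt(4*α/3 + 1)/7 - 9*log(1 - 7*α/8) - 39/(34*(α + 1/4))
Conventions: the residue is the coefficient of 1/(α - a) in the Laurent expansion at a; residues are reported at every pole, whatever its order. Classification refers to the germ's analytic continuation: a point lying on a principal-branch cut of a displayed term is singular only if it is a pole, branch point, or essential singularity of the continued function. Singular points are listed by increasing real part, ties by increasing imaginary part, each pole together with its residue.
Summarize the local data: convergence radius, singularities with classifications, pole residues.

Radius of convergence at 0: 1/4.
At -3/4: an algebraic (square-root) branch point.
At -1/4: a pole of order 1; residue -39/34.
At 8/7: a logarithmic branch point.

Denominator factor (α + 1/4): pole of order 1 at -1/4, modulus 1/4.
Branch term (17/7)*sqrt(1 - α/(-3/4)): its argument vanishes at α = -3/4, a square-root branch point, modulus 3/4.
Branch term (-9)*log(1 - α/(8/7)): its argument vanishes at α = 8/7, a logarithmic branch point, modulus 8/7.
The radius of convergence is the smallest modulus among the singular points: 1/4.
The branch terms are analytic at -1/4 and contribute nothing to the residue; only the rational part matters.
At the order-1 pole -1/4 set g(α) = (α - (-1/4))*(rational part) = -39/34.
Simple pole: residue = g(a) at a = -1/4, which is -39/34.
List the singular points by increasing real part (a conjugate pair: the negative imaginary part first).


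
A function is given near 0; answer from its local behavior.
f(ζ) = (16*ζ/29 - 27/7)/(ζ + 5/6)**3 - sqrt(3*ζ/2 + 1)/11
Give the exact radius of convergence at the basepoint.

The radius of convergence is 2/3.

Denominator factor (ζ + 5/6)^3: pole of order 3 at -5/6, modulus 5/6.
Branch term (-1/11)*sqrt(1 - ζ/(-2/3)): its argument vanishes at ζ = -2/3, a square-root branch point, modulus 2/3.
The radius of convergence is the smallest modulus among the singular points: 2/3.


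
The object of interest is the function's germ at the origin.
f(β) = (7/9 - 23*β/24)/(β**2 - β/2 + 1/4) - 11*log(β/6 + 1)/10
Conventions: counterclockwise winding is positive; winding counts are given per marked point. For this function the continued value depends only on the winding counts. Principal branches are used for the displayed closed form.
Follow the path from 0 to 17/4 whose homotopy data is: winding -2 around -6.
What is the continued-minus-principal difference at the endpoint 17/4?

The rational part is single-valued and drops out of the difference; each branch term changes only by its own monodromy.
(-11/10)*log(1 - β/(-6)): each positive loop around -6 adds 2*pi*i to the log, so winding -2 contributes (-11/10)*(-2)*2*pi*i = (22/5)*pi*i.
Summing the contributions at β = 17/4 gives (22/5)*pi*i.

Continued minus principal equals (22/5)*pi*i.


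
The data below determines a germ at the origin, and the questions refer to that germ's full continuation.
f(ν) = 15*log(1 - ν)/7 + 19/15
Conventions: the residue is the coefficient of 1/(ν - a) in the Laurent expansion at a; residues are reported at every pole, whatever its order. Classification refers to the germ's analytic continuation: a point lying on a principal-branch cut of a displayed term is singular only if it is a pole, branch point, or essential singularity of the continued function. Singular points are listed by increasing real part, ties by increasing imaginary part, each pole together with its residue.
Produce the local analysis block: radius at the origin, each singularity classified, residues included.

Radius of convergence at 0: 1.
At 1: a logarithmic branch point.

Branch term (15/7)*log(1 - ν/(1)): its argument vanishes at ν = 1, a logarithmic branch point, modulus 1.
The radius of convergence is the smallest modulus among the singular points: 1.


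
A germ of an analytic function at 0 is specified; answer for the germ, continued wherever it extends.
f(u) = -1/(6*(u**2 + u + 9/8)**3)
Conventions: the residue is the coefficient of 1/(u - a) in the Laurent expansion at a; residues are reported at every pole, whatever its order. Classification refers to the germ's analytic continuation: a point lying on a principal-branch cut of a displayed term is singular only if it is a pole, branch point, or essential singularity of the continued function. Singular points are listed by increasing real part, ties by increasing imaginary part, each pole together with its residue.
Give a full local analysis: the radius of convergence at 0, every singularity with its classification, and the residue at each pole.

Denominator factor (u**2 + u + 9/8)^3: discriminant -7/2, complex-conjugate roots (-1/2) + ((1/4)*sqrt(14))*i and (-1/2) - ((1/4)*sqrt(14))*i; poles of order 3, moduli (3/4)*sqrt(2) and (3/4)*sqrt(2).
The radius of convergence is the smallest modulus among the singular points: (3/4)*sqrt(2).
The factor u**2 + u + 9/8 splits as (u - a)(u - a') with a = (-1/2) - ((1/4)*sqrt(14))*i, a' = (-1/2) + ((1/4)*sqrt(14))*i. At the order-3 pole a set g(u) = (u - a)^3*f(u) = [-1/6] / (u - a')^3.
Order-3 pole: residue = g''(a)/2; g''((-1/2) - ((1/4)*sqrt(14))*i) = -((8/343)*sqrt(14))*i, so the residue is -((4/343)*sqrt(14))*i.
The factor u**2 + u + 9/8 splits as (u - a)(u - a') with a = (-1/2) + ((1/4)*sqrt(14))*i, a' = (-1/2) - ((1/4)*sqrt(14))*i. At the order-3 pole a set g(u) = (u - a)^3*f(u) = [-1/6] / (u - a')^3.
Order-3 pole: residue = g''(a)/2; g''((-1/2) + ((1/4)*sqrt(14))*i) = ((8/343)*sqrt(14))*i, so the residue is ((4/343)*sqrt(14))*i.
List the singular points by increasing real part (a conjugate pair: the negative imaginary part first).

Radius of convergence at 0: (3/4)*sqrt(2).
At (-1/2) - ((1/4)*sqrt(14))*i: a pole of order 3; residue -((4/343)*sqrt(14))*i.
At (-1/2) + ((1/4)*sqrt(14))*i: a pole of order 3; residue ((4/343)*sqrt(14))*i.


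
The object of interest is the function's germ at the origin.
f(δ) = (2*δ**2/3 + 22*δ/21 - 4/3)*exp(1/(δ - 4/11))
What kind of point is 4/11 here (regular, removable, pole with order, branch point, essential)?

The exponent 1/(δ - (4/11)) has a pole at 4/11, so exp(1/(δ - (4/11))) takes every nonzero value near it: an essential singularity (not a pole of any order).

The point is an essential singularity.
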